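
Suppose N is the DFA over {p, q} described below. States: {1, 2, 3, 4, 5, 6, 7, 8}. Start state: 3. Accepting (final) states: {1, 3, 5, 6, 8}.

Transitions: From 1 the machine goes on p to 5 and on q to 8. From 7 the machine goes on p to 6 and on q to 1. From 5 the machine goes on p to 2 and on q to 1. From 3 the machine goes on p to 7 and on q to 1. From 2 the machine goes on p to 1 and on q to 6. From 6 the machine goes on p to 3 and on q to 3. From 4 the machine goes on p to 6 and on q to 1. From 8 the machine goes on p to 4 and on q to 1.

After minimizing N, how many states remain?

Every state is reachable, so we keep all 8.
Initial partition by acceptance: {1,3,5,6,8} | {2,4,7}.
Split {1,3,5,6,8} by δ(·,p) → {3,5,8} and {1,6}.
The partition is now stable with 3 blocks: {3,5,8} | {2,4,7} | {1,6}.

3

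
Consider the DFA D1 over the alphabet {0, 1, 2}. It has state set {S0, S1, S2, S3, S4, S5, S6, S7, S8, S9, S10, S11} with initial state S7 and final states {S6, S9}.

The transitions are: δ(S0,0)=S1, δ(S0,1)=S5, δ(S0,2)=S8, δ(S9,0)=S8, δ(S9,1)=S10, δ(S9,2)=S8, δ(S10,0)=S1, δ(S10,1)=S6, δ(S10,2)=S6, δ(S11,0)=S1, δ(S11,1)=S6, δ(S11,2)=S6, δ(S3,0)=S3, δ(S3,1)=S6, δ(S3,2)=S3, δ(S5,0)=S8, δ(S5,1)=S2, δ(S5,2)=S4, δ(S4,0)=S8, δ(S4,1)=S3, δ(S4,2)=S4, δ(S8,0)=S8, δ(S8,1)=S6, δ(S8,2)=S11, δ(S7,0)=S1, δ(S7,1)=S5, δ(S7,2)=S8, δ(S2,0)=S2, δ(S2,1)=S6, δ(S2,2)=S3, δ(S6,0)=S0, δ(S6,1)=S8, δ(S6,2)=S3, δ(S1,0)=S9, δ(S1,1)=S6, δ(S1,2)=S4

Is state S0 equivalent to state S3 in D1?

P0 = {S6,S9} | {S0,S1,S2,S3,S4,S5,S7,S8,S10,S11}.
Split {S0,S1,S2,S3,S4,S5,S7,S8,S10,S11} by δ(·,0) → {S0,S2,S3,S4,S5,S7,S8,S10,S11} and {S1}.
On input 0, block {S0,S2,S3,S4,S5,S7,S8,S10,S11} splits into {S2,S3,S4,S5,S8} and {S0,S7,S10,S11}.
On input 0, block {S6,S9} splits into {S6} and {S9}.
On input 1, block {S2,S3,S4,S5,S8} splits into {S2,S3,S8} and {S4,S5}.
Refine {S2,S3,S8} on symbol 2: members go to different blocks, giving {S2,S3} and {S8}.
Refine {S0,S7,S10,S11} on symbol 1: members go to different blocks, giving {S0,S7} and {S10,S11}.
Stable partition: {S6} | {S2,S3} | {S1} | {S0,S7} | {S9} | {S4,S5} | {S8} | {S10,S11} — 8 equivalence classes.
S0 and S3 end up in different blocks, so they are distinguishable. For instance, the string '1' is accepted from only S3.

No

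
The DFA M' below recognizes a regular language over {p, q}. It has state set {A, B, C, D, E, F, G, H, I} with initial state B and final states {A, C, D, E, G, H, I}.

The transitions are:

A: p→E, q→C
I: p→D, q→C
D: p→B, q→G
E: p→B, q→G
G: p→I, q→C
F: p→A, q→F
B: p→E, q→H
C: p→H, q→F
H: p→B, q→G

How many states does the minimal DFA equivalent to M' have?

Every state is reachable, so we keep all 9.
Initial partition by acceptance: {A,C,D,E,G,H,I} | {B,F}.
On input p, block {A,C,D,E,G,H,I} splits into {A,C,G,I} and {D,E,H}.
Refine {A,C,G,I} on symbol p: members go to different blocks, giving {A,C,I} and {G}.
On input q, block {A,C,I} splits into {A,I} and {C}.
Refine {B,F} on symbol p: members go to different blocks, giving {B} and {F}.
Stable partition: {A,I} | {B} | {D,E,H} | {G} | {C} | {F} — 6 equivalence classes.

6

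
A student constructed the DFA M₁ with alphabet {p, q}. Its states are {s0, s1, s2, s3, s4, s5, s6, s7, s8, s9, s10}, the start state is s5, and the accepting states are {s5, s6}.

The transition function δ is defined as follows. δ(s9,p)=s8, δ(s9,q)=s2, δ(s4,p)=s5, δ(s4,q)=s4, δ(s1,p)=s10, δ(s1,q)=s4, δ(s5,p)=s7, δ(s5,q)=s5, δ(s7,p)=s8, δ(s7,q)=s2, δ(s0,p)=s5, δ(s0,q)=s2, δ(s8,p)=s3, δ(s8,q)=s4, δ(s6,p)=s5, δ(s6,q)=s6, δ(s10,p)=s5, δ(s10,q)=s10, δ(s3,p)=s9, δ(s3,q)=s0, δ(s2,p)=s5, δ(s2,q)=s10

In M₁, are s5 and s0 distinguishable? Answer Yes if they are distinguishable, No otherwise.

Yes

First remove the unreachable states {s1,s6}; 9 states remain.
Initial partition by acceptance: {s5} | {s0,s2,s3,s4,s7,s8,s9,s10}.
Split {s0,s2,s3,s4,s7,s8,s9,s10} by δ(·,p) → {s0,s2,s4,s10} and {s3,s7,s8,s9}.
Stable partition: {s5} | {s0,s2,s4,s10} | {s3,s7,s8,s9} — 3 equivalence classes.
s5 and s0 end up in different blocks, so they are distinguishable. For instance, the string 'ε' is accepted from only s5.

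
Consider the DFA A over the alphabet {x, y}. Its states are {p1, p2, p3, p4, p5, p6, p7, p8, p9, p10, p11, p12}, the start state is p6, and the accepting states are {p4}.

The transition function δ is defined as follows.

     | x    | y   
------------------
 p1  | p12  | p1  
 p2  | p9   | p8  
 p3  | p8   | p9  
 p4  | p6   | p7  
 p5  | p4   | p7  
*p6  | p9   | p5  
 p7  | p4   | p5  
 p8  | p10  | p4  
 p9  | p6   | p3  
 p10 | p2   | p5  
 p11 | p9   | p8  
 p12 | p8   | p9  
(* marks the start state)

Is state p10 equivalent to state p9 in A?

First remove the unreachable states {p1,p11,p12}; 9 states remain.
Start with accepting vs non-accepting: {p4} | {p2,p3,p5,p6,p7,p8,p9,p10}.
Split {p2,p3,p5,p6,p7,p8,p9,p10} by δ(·,x) → {p2,p3,p6,p8,p9,p10} and {p5,p7}.
On input y, block {p2,p3,p6,p8,p9,p10} splits into {p2,p3,p9} and {p6,p10} and {p8}.
Split {p2,p3,p9} by δ(·,x) → {p2} and {p3} and {p9}.
Refine {p6,p10} on symbol x: members go to different blocks, giving {p6} and {p10}.
Stable partition: {p4} | {p2} | {p5,p7} | {p6} | {p8} | {p3} | {p9} | {p10} — 8 equivalence classes.
p10 and p9 end up in different blocks, so they are distinguishable. For instance, the string 'yx' is accepted from only p10.

No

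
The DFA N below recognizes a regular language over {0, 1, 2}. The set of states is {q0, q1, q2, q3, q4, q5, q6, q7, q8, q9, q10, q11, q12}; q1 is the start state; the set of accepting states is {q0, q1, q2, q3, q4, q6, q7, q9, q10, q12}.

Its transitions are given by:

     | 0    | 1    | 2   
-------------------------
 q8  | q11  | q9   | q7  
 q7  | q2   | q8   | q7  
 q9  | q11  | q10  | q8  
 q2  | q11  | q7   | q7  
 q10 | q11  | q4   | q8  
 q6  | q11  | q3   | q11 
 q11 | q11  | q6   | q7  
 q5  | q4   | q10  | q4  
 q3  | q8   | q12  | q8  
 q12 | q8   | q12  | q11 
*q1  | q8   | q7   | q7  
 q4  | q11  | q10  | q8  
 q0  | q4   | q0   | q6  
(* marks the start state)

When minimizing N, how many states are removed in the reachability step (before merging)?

Starting at q1 and following transitions, the reachable set is {q1, q2, q3, q4, q6, q7, q8, q9, q10, q11, q12}. That leaves q0, q5 unreachable — 2 in total.

2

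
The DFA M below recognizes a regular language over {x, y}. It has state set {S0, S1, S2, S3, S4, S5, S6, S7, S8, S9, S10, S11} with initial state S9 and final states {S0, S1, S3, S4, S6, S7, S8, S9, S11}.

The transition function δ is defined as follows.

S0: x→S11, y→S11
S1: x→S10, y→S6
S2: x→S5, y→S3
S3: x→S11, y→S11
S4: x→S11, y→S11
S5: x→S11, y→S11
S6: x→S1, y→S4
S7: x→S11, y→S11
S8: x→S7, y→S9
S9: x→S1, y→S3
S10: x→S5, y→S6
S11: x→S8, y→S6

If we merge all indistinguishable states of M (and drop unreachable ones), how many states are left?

7

Reachable states from the start: {S1,S3,S4,S5,S6,S7,S8,S9,S10,S11}. Unreachable: {S0,S2} — drop them.
P0 = {S1,S3,S4,S6,S7,S8,S9,S11} | {S5,S10}.
Split {S1,S3,S4,S6,S7,S8,S9,S11} by δ(·,x) → {S3,S4,S6,S7,S8,S9,S11} and {S1}.
Split {S3,S4,S6,S7,S8,S9,S11} by δ(·,x) → {S3,S4,S7,S8,S11} and {S6,S9}.
Refine {S3,S4,S7,S8,S11} on symbol y: members go to different blocks, giving {S3,S4,S7} and {S8,S11}.
Refine {S5,S10} on symbol x: members go to different blocks, giving {S5} and {S10}.
Split {S8,S11} by δ(·,x) → {S8} and {S11}.
Stable partition: {S3,S4,S7} | {S5} | {S1} | {S6,S9} | {S8} | {S10} | {S11} — 7 equivalence classes.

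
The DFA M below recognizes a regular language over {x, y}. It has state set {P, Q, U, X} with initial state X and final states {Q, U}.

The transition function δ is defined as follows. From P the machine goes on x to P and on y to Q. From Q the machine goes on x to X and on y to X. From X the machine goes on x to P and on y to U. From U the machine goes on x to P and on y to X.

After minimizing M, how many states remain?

2

P0 = {Q,U} | {P,X}.
Stable partition: {Q,U} | {P,X} — 2 equivalence classes.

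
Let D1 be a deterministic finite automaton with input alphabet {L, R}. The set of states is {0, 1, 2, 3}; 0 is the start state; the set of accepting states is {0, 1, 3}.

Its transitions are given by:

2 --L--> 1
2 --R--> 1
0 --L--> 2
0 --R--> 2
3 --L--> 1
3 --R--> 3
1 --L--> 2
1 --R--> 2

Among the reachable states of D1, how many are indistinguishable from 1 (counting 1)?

Reachable states from the start: {0,1,2}. Unreachable: {3} — drop them.
Initial partition by acceptance: {0,1} | {2}.
No further refinement is possible. Final partition (2 blocks): {0,1} | {2}.
State 1 belongs to the block {0,1}, which has 2 states.

2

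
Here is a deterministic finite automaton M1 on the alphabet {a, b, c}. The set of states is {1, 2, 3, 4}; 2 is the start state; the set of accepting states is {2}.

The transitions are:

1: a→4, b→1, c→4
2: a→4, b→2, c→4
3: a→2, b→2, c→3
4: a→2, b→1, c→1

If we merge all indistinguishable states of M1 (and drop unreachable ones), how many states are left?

3

Reachable states from the start: {1,2,4}. Unreachable: {3} — drop them.
Start with accepting vs non-accepting: {2} | {1,4}.
On input a, block {1,4} splits into {1} and {4}.
The partition is now stable with 3 blocks: {2} | {1} | {4}.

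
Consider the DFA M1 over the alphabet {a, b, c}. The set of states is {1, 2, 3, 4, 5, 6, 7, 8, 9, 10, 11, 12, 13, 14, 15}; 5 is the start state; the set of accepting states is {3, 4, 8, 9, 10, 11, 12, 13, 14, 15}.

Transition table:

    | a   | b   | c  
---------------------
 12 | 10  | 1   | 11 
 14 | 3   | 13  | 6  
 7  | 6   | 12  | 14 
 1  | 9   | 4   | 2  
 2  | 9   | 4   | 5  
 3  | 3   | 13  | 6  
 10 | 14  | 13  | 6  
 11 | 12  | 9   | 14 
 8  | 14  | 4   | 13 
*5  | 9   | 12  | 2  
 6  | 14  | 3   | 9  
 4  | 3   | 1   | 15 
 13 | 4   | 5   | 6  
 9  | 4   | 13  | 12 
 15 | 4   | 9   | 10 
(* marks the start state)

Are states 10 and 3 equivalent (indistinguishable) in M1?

Yes

Reachable states from the start: {1,2,3,4,5,6,9,10,11,12,13,14,15}. Unreachable: {7,8} — drop them.
Start with accepting vs non-accepting: {3,4,9,10,11,12,13,14,15} | {1,2,5,6}.
Refine {3,4,9,10,11,12,13,14,15} on symbol b: members go to different blocks, giving {3,9,10,11,14,15} and {4,12,13}.
Split {3,9,10,11,14,15} by δ(·,a) → {3,10,14} and {9,11,15}.
Split {1,2,5,6} by δ(·,a) → {1,2,5} and {6}.
Refine {4,12,13} on symbol a: members go to different blocks, giving {4,12} and {13}.
Refine {9,11,15} on symbol b: members go to different blocks, giving {11,15} and {9}.
No further refinement is possible. Final partition (7 blocks): {3,10,14} | {1,2,5} | {4,12} | {11,15} | {6} | {13} | {9}.
10 and 3 lie in the same block of the stable partition, so they are equivalent — no string distinguishes them.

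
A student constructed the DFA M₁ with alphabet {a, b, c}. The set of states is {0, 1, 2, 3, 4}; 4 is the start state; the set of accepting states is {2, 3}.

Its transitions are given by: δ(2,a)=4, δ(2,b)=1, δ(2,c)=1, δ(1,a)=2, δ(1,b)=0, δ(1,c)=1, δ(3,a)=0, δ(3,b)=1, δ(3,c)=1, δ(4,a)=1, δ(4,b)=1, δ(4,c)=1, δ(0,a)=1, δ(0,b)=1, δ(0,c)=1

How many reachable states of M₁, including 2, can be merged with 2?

Reachable states from the start: {0,1,2,4}. Unreachable: {3} — drop them.
P0 = {2} | {0,1,4}.
Refine {0,1,4} on symbol a: members go to different blocks, giving {0,4} and {1}.
No further refinement is possible. Final partition (3 blocks): {2} | {0,4} | {1}.
The equivalence class containing 2 is {2}, of size 1.

1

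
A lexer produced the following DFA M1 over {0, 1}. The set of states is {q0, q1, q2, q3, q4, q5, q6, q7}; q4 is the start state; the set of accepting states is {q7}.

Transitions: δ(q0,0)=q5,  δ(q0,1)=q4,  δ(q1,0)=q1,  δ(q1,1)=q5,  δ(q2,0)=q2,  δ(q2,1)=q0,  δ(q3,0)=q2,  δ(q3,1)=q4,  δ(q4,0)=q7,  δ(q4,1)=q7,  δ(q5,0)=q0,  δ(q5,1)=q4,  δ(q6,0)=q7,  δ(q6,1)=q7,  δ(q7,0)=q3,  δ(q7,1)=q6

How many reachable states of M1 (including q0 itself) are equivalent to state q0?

First remove the unreachable states {q1}; 7 states remain.
P0 = {q7} | {q0,q2,q3,q4,q5,q6}.
Split {q0,q2,q3,q4,q5,q6} by δ(·,0) → {q0,q2,q3,q5} and {q4,q6}.
Refine {q0,q2,q3,q5} on symbol 1: members go to different blocks, giving {q0,q3,q5} and {q2}.
Split {q0,q3,q5} by δ(·,0) → {q0,q5} and {q3}.
The partition is now stable with 5 blocks: {q7} | {q0,q5} | {q4,q6} | {q2} | {q3}.
State q0 belongs to the block {q0,q5}, which has 2 states.

2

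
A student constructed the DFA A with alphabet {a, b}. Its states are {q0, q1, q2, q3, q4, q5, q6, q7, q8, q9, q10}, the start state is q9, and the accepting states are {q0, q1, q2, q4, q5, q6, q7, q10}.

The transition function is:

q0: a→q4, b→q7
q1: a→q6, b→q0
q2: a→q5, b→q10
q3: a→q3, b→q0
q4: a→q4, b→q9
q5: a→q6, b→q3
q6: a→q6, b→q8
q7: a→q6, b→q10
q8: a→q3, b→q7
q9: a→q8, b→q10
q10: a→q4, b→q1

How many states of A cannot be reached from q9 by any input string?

BFS from q9 reaches {q0, q1, q3, q4, q6, q7, q8, q9, q10}; the 2 state(s) q2, q5 are never visited.

2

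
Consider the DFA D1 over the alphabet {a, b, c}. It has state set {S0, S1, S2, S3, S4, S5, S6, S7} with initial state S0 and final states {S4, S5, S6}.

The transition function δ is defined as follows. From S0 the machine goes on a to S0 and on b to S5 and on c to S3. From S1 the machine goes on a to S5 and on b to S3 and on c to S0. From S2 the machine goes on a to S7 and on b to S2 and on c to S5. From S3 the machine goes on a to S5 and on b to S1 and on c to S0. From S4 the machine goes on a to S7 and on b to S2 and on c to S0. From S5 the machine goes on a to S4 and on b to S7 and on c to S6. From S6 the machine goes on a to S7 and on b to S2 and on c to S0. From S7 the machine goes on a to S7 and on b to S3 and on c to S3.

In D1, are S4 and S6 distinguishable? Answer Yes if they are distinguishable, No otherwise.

Initial partition by acceptance: {S4,S5,S6} | {S0,S1,S2,S3,S7}.
On input a, block {S4,S5,S6} splits into {S4,S6} and {S5}.
Refine {S0,S1,S2,S3,S7} on symbol a: members go to different blocks, giving {S0,S2,S7} and {S1,S3}.
On input b, block {S0,S2,S7} splits into {S0} and {S2} and {S7}.
Stable partition: {S4,S6} | {S0} | {S5} | {S1,S3} | {S2} | {S7} — 6 equivalence classes.
S4 and S6 lie in the same block of the stable partition, so they are equivalent — no string distinguishes them.

No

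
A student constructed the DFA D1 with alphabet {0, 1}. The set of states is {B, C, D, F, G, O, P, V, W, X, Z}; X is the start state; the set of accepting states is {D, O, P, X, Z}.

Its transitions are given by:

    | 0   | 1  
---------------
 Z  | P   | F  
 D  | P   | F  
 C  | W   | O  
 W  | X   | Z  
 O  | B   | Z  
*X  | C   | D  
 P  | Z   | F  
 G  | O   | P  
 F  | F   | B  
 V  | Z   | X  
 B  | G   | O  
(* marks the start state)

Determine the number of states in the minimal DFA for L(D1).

5

States {V} cannot be reached from the start state, so discard them.
Initial partition by acceptance: {D,O,P,X,Z} | {B,C,F,G,W}.
Split {D,O,P,X,Z} by δ(·,0) → {D,P,Z} and {O,X}.
Split {B,C,F,G,W} by δ(·,0) → {B,C,F} and {G,W}.
On input 0, block {B,C,F} splits into {B,C} and {F}.
The partition is now stable with 5 blocks: {D,P,Z} | {B,C} | {O,X} | {G,W} | {F}.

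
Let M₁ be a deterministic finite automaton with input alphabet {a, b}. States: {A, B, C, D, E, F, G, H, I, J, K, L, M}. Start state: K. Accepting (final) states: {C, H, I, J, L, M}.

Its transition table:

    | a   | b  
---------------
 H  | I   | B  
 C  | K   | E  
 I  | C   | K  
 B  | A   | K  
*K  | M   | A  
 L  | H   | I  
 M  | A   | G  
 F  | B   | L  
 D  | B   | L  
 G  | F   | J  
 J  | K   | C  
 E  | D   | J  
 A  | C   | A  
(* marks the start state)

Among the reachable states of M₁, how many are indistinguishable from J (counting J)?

Every state is reachable, so we keep all 13.
Start with accepting vs non-accepting: {C,H,I,J,L,M} | {A,B,D,E,F,G,K}.
On input a, block {C,H,I,J,L,M} splits into {C,J,M} and {H,I,L}.
Split {C,J,M} by δ(·,b) → {C,M} and {J}.
Refine {A,B,D,E,F,G,K} on symbol a: members go to different blocks, giving {B,D,E,F,G} and {A,K}.
On input a, block {B,D,E,F,G} splits into {D,E,F,G} and {B}.
Refine {D,E,F,G} on symbol a: members go to different blocks, giving {D,F} and {E,G}.
Refine {H,I,L} on symbol a: members go to different blocks, giving {H,L} and {I}.
On input a, block {H,L} splits into {H} and {L}.
No further refinement is possible. Final partition (9 blocks): {C,M} | {D,F} | {H} | {J} | {A,K} | {B} | {E,G} | {I} | {L}.
State J belongs to the block {J}, which has 1 states.

1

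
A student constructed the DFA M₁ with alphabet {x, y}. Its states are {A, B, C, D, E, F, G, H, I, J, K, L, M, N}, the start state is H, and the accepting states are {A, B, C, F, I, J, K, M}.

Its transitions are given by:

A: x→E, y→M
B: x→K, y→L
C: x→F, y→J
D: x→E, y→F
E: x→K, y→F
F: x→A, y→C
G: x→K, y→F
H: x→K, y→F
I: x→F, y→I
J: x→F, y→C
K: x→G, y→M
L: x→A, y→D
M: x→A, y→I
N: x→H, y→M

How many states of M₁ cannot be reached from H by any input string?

4

Starting at H and following transitions, the reachable set is {A, C, E, F, G, H, I, J, K, M}. That leaves B, D, L, N unreachable — 4 in total.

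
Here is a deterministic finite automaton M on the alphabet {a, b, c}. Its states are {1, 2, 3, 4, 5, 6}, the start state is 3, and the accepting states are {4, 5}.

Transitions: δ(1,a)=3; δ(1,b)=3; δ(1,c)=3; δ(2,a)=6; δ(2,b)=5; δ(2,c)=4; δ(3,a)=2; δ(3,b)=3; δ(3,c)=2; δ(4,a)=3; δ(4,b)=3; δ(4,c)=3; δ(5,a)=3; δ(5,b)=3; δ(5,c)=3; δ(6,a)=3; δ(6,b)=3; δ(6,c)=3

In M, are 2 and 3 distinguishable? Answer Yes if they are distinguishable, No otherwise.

Yes

States {1} cannot be reached from the start state, so discard them.
P0 = {4,5} | {2,3,6}.
Split {2,3,6} by δ(·,b) → {3,6} and {2}.
Split {3,6} by δ(·,a) → {3} and {6}.
Stable partition: {4,5} | {3} | {2} | {6} — 4 equivalence classes.
2 and 3 end up in different blocks, so they are distinguishable. For instance, the string 'b' is accepted from only 2.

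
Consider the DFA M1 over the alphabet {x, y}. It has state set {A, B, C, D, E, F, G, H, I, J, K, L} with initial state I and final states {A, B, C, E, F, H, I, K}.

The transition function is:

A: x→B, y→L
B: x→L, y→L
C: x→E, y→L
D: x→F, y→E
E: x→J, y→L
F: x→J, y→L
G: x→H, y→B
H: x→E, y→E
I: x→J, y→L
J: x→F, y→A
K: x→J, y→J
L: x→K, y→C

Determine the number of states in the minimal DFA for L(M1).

3

States {D,G,H} cannot be reached from the start state, so discard them.
Start with accepting vs non-accepting: {A,B,C,E,F,I,K} | {J,L}.
On input x, block {A,B,C,E,F,I,K} splits into {B,E,F,I,K} and {A,C}.
No further refinement is possible. Final partition (3 blocks): {B,E,F,I,K} | {J,L} | {A,C}.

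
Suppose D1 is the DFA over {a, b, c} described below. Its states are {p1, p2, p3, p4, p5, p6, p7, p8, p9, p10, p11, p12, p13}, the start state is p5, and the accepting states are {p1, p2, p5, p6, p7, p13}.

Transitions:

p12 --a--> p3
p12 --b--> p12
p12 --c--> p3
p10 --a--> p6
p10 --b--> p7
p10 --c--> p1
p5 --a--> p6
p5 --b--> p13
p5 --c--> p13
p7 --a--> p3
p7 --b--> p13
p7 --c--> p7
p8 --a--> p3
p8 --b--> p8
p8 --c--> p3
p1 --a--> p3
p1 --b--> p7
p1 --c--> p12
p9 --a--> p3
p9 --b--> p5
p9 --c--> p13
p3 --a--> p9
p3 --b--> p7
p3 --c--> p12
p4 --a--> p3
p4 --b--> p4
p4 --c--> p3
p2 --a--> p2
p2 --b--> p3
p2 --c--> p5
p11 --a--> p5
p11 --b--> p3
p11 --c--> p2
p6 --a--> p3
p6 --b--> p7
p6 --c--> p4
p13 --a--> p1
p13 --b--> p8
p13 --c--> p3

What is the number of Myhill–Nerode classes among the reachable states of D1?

First remove the unreachable states {p2,p10,p11}; 10 states remain.
Start with accepting vs non-accepting: {p1,p5,p6,p7,p13} | {p3,p4,p8,p9,p12}.
Refine {p1,p5,p6,p7,p13} on symbol a: members go to different blocks, giving {p1,p6,p7} and {p5,p13}.
On input b, block {p1,p6,p7} splits into {p1,p6} and {p7}.
On input b, block {p3,p4,p8,p9,p12} splits into {p4,p8,p12} and {p3} and {p9}.
Split {p5,p13} by δ(·,b) → {p5} and {p13}.
Stable partition: {p1,p6} | {p4,p8,p12} | {p5} | {p7} | {p3} | {p9} | {p13} — 7 equivalence classes.

7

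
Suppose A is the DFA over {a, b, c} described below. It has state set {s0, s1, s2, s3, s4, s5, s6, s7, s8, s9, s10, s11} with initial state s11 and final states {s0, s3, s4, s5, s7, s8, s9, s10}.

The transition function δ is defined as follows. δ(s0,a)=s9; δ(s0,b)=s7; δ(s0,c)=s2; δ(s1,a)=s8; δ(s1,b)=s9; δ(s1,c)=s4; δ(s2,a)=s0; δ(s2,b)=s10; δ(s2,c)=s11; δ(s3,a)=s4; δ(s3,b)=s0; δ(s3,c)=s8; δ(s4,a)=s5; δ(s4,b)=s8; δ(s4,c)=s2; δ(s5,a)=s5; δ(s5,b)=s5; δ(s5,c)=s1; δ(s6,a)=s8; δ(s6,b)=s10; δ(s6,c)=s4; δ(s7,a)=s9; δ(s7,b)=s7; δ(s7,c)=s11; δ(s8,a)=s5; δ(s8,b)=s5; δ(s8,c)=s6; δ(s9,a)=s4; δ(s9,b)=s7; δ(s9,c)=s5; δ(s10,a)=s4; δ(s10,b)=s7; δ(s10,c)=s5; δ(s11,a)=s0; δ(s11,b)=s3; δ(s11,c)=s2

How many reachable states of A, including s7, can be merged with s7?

2

All states are reachable from the start state.
Start with accepting vs non-accepting: {s0,s3,s4,s5,s7,s8,s9,s10} | {s1,s2,s6,s11}.
Split {s0,s3,s4,s5,s7,s8,s9,s10} by δ(·,c) → {s0,s4,s5,s7,s8} and {s3,s9,s10}.
On input a, block {s0,s4,s5,s7,s8} splits into {s4,s5,s8} and {s0,s7}.
On input a, block {s1,s2,s6,s11} splits into {s1,s6} and {s2,s11}.
On input c, block {s4,s5,s8} splits into {s5,s8} and {s4}.
The partition is now stable with 6 blocks: {s5,s8} | {s1,s6} | {s3,s9,s10} | {s0,s7} | {s2,s11} | {s4}.
The equivalence class containing s7 is {s0,s7}, of size 2.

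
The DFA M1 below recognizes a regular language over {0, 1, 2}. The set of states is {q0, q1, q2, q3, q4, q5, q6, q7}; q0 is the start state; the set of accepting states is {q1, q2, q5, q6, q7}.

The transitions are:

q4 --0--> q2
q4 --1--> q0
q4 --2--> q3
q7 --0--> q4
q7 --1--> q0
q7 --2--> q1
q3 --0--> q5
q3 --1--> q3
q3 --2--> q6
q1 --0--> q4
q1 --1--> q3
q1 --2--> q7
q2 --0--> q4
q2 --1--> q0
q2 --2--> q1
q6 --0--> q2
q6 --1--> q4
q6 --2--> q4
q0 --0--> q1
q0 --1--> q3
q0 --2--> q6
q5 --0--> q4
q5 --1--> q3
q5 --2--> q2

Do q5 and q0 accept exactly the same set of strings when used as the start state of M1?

No

P0 = {q1,q2,q5,q6,q7} | {q0,q3,q4}.
Split {q1,q2,q5,q6,q7} by δ(·,0) → {q1,q2,q5,q7} and {q6}.
On input 2, block {q0,q3,q4} splits into {q0,q3} and {q4}.
No further refinement is possible. Final partition (4 blocks): {q1,q2,q5,q7} | {q0,q3} | {q6} | {q4}.
q5 and q0 end up in different blocks, so they are distinguishable. For instance, the string 'ε' is accepted from only q5.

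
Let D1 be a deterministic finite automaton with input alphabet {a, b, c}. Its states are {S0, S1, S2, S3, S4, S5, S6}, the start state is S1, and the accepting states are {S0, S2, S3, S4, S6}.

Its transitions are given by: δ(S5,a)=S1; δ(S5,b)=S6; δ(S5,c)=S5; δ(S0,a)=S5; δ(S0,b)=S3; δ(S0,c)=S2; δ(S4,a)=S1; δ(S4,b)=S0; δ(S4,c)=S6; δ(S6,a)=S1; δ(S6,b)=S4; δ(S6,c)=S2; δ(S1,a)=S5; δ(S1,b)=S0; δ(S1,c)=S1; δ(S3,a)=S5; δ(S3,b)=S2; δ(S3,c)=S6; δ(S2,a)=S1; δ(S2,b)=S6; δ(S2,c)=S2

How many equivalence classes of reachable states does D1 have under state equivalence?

All states are reachable from the start state.
P0 = {S0,S2,S3,S4,S6} | {S1,S5}.
Stable partition: {S0,S2,S3,S4,S6} | {S1,S5} — 2 equivalence classes.

2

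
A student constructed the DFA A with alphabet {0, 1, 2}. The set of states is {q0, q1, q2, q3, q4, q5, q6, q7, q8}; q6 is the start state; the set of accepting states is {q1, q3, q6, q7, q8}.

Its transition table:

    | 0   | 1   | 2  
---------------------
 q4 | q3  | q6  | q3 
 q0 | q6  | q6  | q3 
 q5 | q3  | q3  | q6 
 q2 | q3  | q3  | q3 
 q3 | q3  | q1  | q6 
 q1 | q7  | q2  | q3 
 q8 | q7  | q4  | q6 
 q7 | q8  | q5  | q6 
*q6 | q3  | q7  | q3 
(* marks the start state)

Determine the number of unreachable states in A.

1

No path from q6 leads to q0; the other 8 states are all reachable.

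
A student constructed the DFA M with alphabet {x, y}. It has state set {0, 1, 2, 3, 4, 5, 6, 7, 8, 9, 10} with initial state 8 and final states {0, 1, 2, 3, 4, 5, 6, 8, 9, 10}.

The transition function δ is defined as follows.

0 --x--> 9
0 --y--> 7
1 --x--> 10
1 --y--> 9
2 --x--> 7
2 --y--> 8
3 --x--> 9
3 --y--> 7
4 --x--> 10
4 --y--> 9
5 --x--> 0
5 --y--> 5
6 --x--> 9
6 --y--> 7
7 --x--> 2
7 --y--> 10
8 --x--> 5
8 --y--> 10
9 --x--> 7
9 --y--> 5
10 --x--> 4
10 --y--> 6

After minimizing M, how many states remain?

First remove the unreachable states {1,3}; 9 states remain.
Initial partition by acceptance: {0,2,4,5,6,8,9,10} | {7}.
Refine {0,2,4,5,6,8,9,10} on symbol x: members go to different blocks, giving {0,4,5,6,8,10} and {2,9}.
On input x, block {0,4,5,6,8,10} splits into {4,5,8,10} and {0,6}.
Split {4,5,8,10} by δ(·,x) → {4,8,10} and {5}.
Split {4,8,10} by δ(·,x) → {4,10} and {8}.
On input y, block {4,10} splits into {4} and {10}.
Split {2,9} by δ(·,y) → {2} and {9}.
No further refinement is possible. Final partition (8 blocks): {4} | {7} | {2} | {0,6} | {5} | {8} | {10} | {9}.

8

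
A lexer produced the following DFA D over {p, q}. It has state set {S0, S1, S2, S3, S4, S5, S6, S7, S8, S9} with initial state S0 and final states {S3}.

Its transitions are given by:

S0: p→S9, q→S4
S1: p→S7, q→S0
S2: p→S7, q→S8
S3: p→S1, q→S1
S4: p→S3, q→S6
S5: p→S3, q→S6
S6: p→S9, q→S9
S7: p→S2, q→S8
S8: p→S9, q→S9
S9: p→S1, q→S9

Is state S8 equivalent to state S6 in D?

States {S5} cannot be reached from the start state, so discard them.
Initial partition by acceptance: {S3} | {S0,S1,S2,S4,S6,S7,S8,S9}.
On input p, block {S0,S1,S2,S4,S6,S7,S8,S9} splits into {S0,S1,S2,S6,S7,S8,S9} and {S4}.
On input q, block {S0,S1,S2,S6,S7,S8,S9} splits into {S1,S2,S6,S7,S8,S9} and {S0}.
On input q, block {S1,S2,S6,S7,S8,S9} splits into {S2,S6,S7,S8,S9} and {S1}.
Split {S2,S6,S7,S8,S9} by δ(·,p) → {S2,S6,S7,S8} and {S9}.
On input p, block {S2,S6,S7,S8} splits into {S2,S7} and {S6,S8}.
Stable partition: {S3} | {S2,S7} | {S4} | {S0} | {S1} | {S9} | {S6,S8} — 7 equivalence classes.
S8 and S6 lie in the same block of the stable partition, so they are equivalent — no string distinguishes them.

Yes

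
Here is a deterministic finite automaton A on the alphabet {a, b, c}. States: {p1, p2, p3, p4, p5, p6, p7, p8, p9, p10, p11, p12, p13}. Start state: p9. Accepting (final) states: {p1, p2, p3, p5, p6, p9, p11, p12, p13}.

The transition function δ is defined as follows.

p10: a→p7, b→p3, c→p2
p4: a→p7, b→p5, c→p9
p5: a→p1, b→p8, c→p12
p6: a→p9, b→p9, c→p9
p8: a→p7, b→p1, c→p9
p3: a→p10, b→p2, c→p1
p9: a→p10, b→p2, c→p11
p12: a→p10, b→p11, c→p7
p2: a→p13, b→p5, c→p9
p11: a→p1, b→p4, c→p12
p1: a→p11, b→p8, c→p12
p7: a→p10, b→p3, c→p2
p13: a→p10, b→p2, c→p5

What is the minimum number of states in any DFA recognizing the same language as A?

6

First remove the unreachable states {p6}; 12 states remain.
Start with accepting vs non-accepting: {p1,p2,p3,p5,p9,p11,p12,p13} | {p4,p7,p8,p10}.
Refine {p1,p2,p3,p5,p9,p11,p12,p13} on symbol a: members go to different blocks, giving {p1,p2,p5,p11} and {p3,p9,p12,p13}.
Refine {p1,p2,p5,p11} on symbol a: members go to different blocks, giving {p1,p5,p11} and {p2}.
On input b, block {p4,p7,p8,p10} splits into {p4,p8} and {p7,p10}.
Split {p3,p9,p12,p13} by δ(·,b) → {p3,p9,p13} and {p12}.
The partition is now stable with 6 blocks: {p1,p5,p11} | {p4,p8} | {p3,p9,p13} | {p2} | {p7,p10} | {p12}.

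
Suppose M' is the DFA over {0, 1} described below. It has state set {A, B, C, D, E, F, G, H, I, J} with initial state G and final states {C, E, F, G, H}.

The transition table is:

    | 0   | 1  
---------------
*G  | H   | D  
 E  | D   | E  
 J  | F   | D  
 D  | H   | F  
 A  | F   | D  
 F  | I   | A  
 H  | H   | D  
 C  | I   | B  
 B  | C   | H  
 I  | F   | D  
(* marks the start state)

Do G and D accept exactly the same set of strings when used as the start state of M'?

No

Reachable states from the start: {A,D,F,G,H,I}. Unreachable: {B,C,E,J} — drop them.
Initial partition by acceptance: {F,G,H} | {A,D,I}.
Split {F,G,H} by δ(·,0) → {G,H} and {F}.
On input 0, block {A,D,I} splits into {A,I} and {D}.
Stable partition: {G,H} | {A,I} | {F} | {D} — 4 equivalence classes.
G and D end up in different blocks, so they are distinguishable. For instance, the string 'ε' is accepted from only G.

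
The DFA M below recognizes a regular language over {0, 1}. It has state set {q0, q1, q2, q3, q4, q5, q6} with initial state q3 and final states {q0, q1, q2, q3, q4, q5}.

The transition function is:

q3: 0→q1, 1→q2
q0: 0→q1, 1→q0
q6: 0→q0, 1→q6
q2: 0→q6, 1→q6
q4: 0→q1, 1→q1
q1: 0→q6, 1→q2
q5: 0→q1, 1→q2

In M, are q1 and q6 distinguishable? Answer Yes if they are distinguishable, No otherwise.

First remove the unreachable states {q4,q5}; 5 states remain.
P0 = {q0,q1,q2,q3} | {q6}.
On input 0, block {q0,q1,q2,q3} splits into {q0,q3} and {q1,q2}.
Split {q0,q3} by δ(·,1) → {q0} and {q3}.
Refine {q1,q2} on symbol 1: members go to different blocks, giving {q1} and {q2}.
Stable partition: {q0} | {q6} | {q1} | {q3} | {q2} — 5 equivalence classes.
q1 and q6 end up in different blocks, so they are distinguishable. For instance, the string 'ε' is accepted from only q1.

Yes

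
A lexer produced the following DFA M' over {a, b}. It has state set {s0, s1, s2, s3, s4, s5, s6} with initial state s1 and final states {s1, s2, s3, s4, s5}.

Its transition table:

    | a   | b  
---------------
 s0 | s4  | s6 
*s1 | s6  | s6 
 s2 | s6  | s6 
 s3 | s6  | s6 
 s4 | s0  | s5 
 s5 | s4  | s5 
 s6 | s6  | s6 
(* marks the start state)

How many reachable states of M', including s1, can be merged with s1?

First remove the unreachable states {s0,s2,s3,s4,s5}; 2 states remain.
Start with accepting vs non-accepting: {s1} | {s6}.
The partition is now stable with 2 blocks: {s1} | {s6}.
State s1 belongs to the block {s1}, which has 1 states.

1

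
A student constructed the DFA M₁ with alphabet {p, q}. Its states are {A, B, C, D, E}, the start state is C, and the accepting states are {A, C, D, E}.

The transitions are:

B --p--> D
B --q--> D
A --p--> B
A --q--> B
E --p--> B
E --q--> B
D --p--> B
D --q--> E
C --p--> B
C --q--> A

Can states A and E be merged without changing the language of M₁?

Yes

All states are reachable from the start state.
Start with accepting vs non-accepting: {A,C,D,E} | {B}.
Split {A,C,D,E} by δ(·,q) → {A,E} and {C,D}.
Stable partition: {A,E} | {B} | {C,D} — 3 equivalence classes.
A and E lie in the same block of the stable partition, so they are equivalent — no string distinguishes them.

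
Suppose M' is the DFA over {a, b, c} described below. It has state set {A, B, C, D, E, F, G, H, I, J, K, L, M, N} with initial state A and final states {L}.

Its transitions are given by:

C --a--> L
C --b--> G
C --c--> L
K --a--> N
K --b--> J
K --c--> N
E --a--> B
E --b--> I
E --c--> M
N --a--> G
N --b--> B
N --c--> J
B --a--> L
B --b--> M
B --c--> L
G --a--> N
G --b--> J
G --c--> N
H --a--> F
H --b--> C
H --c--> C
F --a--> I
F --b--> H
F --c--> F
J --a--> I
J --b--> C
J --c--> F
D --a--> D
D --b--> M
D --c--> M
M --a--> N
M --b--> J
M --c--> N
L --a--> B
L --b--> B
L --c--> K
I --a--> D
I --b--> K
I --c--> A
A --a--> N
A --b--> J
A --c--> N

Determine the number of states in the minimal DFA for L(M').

8

Reachable states from the start: {A,B,C,D,F,G,H,I,J,K,L,M,N}. Unreachable: {E} — drop them.
Start with accepting vs non-accepting: {L} | {A,B,C,D,F,G,H,I,J,K,M,N}.
Refine {A,B,C,D,F,G,H,I,J,K,M,N} on symbol a: members go to different blocks, giving {A,D,F,G,H,I,J,K,M,N} and {B,C}.
On input b, block {A,D,F,G,H,I,J,K,M,N} splits into {A,D,F,G,I,K,M} and {H,J,N}.
On input a, block {A,D,F,G,I,K,M} splits into {A,G,K,M} and {D,F,I}.
Split {H,J,N} by δ(·,a) → {H,J} and {N}.
Split {H,J} by δ(·,c) → {H} and {J}.
Split {D,F,I} by δ(·,b) → {D,I} and {F}.
The partition is now stable with 8 blocks: {L} | {A,G,K,M} | {B,C} | {H} | {D,I} | {N} | {J} | {F}.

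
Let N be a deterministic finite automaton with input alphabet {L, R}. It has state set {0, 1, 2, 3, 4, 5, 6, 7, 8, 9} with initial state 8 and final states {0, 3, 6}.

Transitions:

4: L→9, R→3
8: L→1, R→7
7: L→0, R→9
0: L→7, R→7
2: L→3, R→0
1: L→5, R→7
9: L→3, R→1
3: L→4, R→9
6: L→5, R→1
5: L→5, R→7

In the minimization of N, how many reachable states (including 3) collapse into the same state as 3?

States {2,6} cannot be reached from the start state, so discard them.
Start with accepting vs non-accepting: {0,3} | {1,4,5,7,8,9}.
On input L, block {1,4,5,7,8,9} splits into {1,4,5,8} and {7,9}.
Split {0,3} by δ(·,L) → {0} and {3}.
On input L, block {1,4,5,8} splits into {1,5,8} and {4}.
On input L, block {7,9} splits into {7} and {9}.
The partition is now stable with 6 blocks: {0} | {1,5,8} | {7} | {3} | {4} | {9}.
State 3 belongs to the block {3}, which has 1 states.

1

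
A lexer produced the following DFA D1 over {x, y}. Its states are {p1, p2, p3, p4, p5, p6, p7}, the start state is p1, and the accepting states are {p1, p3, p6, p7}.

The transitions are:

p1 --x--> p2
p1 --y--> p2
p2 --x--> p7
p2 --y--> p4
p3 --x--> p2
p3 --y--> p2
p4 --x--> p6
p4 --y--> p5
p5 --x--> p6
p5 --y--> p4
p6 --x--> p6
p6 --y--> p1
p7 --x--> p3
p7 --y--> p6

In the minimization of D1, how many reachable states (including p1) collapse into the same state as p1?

Every state is reachable, so we keep all 7.
Initial partition by acceptance: {p1,p3,p6,p7} | {p2,p4,p5}.
On input x, block {p1,p3,p6,p7} splits into {p1,p3} and {p6,p7}.
Refine {p6,p7} on symbol x: members go to different blocks, giving {p6} and {p7}.
On input x, block {p2,p4,p5} splits into {p4,p5} and {p2}.
Stable partition: {p1,p3} | {p4,p5} | {p6} | {p7} | {p2} — 5 equivalence classes.
State p1 belongs to the block {p1,p3}, which has 2 states.

2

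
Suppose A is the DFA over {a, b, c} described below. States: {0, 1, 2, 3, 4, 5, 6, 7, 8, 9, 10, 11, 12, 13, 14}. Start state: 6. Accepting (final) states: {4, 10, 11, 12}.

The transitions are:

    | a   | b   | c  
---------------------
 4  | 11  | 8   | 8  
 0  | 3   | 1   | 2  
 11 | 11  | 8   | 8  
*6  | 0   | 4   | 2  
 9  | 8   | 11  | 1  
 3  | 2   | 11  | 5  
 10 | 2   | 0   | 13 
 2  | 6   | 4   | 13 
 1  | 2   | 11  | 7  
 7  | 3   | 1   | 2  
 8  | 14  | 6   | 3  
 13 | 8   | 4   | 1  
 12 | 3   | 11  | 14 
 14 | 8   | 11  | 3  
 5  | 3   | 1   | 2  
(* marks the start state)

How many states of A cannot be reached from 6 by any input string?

No path from 6 leads to 9, 10, 12; the other 12 states are all reachable.

3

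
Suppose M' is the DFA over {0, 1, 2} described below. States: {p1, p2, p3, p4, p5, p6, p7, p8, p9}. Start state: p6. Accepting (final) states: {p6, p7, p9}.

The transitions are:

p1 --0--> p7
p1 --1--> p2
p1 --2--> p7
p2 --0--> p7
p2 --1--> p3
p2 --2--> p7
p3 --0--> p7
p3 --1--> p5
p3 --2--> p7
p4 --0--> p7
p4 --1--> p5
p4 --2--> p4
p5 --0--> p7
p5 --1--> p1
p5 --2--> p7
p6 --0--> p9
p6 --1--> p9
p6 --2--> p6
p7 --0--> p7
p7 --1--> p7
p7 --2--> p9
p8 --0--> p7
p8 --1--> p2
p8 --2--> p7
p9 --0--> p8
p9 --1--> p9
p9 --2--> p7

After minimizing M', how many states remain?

States {p4} cannot be reached from the start state, so discard them.
Start with accepting vs non-accepting: {p6,p7,p9} | {p1,p2,p3,p5,p8}.
Split {p6,p7,p9} by δ(·,0) → {p6,p7} and {p9}.
Split {p6,p7} by δ(·,0) → {p6} and {p7}.
The partition is now stable with 4 blocks: {p6} | {p1,p2,p3,p5,p8} | {p9} | {p7}.

4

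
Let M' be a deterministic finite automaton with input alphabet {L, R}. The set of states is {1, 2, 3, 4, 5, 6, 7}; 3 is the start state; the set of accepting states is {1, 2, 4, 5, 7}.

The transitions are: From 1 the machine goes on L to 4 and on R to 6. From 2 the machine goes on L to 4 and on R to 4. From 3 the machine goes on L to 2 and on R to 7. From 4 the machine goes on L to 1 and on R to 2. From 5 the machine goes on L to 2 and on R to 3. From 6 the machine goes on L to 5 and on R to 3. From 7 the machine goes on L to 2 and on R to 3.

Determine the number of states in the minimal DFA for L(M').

6

Every state is reachable, so we keep all 7.
Initial partition by acceptance: {1,2,4,5,7} | {3,6}.
Split {1,2,4,5,7} by δ(·,R) → {1,5,7} and {2,4}.
Refine {3,6} on symbol L: members go to different blocks, giving {3} and {6}.
Split {1,5,7} by δ(·,R) → {5,7} and {1}.
On input L, block {2,4} splits into {2} and {4}.
The partition is now stable with 6 blocks: {5,7} | {3} | {2} | {6} | {1} | {4}.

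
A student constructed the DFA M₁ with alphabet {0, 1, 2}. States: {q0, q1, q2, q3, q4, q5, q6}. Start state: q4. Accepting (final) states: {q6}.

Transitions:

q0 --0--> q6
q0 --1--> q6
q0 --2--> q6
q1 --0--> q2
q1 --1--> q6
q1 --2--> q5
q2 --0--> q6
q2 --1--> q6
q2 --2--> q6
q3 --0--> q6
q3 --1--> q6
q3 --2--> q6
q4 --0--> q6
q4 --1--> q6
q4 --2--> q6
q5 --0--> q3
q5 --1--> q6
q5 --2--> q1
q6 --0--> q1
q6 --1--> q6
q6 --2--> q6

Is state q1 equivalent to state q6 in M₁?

First remove the unreachable states {q0}; 6 states remain.
P0 = {q6} | {q1,q2,q3,q4,q5}.
Refine {q1,q2,q3,q4,q5} on symbol 0: members go to different blocks, giving {q2,q3,q4} and {q1,q5}.
No further refinement is possible. Final partition (3 blocks): {q6} | {q2,q3,q4} | {q1,q5}.
q1 and q6 end up in different blocks, so they are distinguishable. For instance, the string 'ε' is accepted from only q6.

No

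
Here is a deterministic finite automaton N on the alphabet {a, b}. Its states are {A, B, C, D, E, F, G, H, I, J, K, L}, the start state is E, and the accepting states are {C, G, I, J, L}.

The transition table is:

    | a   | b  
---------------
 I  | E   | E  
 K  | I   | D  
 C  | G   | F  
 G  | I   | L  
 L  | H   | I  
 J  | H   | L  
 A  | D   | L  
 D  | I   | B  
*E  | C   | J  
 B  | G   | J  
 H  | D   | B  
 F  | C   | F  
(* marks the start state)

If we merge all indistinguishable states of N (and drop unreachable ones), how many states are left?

First remove the unreachable states {A,K}; 10 states remain.
Initial partition by acceptance: {C,G,I,J,L} | {B,D,E,F,H}.
Refine {C,G,I,J,L} on symbol a: members go to different blocks, giving {I,J,L} and {C,G}.
Refine {I,J,L} on symbol b: members go to different blocks, giving {J,L} and {I}.
Split {J,L} by δ(·,b) → {J} and {L}.
On input a, block {B,D,E,F,H} splits into {B,E,F} and {D} and {H}.
Split {B,E,F} by δ(·,b) → {B,E} and {F}.
On input a, block {C,G} splits into {C} and {G}.
Refine {B,E} on symbol a: members go to different blocks, giving {B} and {E}.
Stable partition: {J} | {B} | {C} | {I} | {L} | {D} | {H} | {F} | {G} | {E} — 10 equivalence classes.

10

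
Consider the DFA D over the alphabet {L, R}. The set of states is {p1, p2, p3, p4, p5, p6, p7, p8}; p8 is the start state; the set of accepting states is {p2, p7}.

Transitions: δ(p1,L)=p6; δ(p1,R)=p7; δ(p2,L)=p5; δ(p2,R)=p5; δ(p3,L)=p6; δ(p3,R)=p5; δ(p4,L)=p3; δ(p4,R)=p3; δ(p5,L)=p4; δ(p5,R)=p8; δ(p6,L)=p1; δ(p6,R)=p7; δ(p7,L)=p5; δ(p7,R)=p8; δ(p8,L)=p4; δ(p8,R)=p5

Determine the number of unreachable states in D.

1

No path from p8 leads to p2; the other 7 states are all reachable.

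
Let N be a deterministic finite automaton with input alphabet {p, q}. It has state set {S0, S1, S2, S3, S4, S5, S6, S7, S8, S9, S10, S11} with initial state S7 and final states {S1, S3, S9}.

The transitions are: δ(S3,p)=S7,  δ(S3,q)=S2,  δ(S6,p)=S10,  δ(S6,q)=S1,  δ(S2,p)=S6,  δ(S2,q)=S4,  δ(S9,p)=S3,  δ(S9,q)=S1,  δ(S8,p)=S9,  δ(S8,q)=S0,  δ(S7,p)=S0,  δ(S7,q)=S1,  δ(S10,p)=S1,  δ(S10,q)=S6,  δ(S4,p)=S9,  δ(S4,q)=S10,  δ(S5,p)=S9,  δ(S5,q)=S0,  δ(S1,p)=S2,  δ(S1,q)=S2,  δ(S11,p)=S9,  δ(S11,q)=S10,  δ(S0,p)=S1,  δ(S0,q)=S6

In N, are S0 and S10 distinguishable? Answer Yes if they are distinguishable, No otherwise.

No

Reachable states from the start: {S0,S1,S2,S3,S4,S6,S7,S9,S10}. Unreachable: {S5,S8,S11} — drop them.
P0 = {S1,S3,S9} | {S0,S2,S4,S6,S7,S10}.
Split {S1,S3,S9} by δ(·,p) → {S1,S3} and {S9}.
Refine {S0,S2,S4,S6,S7,S10} on symbol p: members go to different blocks, giving {S2,S6,S7} and {S0,S10} and {S4}.
Split {S2,S6,S7} by δ(·,p) → {S6,S7} and {S2}.
Refine {S1,S3} on symbol p: members go to different blocks, giving {S1} and {S3}.
The partition is now stable with 7 blocks: {S1} | {S6,S7} | {S9} | {S0,S10} | {S4} | {S2} | {S3}.
S0 and S10 lie in the same block of the stable partition, so they are equivalent — no string distinguishes them.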